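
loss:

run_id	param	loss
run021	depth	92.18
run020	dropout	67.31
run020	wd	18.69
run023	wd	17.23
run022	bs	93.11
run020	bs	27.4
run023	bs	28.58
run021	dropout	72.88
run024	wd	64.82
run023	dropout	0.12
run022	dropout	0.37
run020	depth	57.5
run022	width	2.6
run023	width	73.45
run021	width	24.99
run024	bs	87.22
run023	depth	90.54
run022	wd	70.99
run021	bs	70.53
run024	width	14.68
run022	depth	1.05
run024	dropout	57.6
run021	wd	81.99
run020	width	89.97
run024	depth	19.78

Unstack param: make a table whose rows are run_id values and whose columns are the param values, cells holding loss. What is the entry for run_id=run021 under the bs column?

70.53

Wide layout: rows indexed by run_id, columns are the 5 distinct param values (depth, dropout, wd, bs, width).
Cell (run_id=run021, param=bs) draws from the long row where run_id=run021 and param=bs, which has loss=70.53.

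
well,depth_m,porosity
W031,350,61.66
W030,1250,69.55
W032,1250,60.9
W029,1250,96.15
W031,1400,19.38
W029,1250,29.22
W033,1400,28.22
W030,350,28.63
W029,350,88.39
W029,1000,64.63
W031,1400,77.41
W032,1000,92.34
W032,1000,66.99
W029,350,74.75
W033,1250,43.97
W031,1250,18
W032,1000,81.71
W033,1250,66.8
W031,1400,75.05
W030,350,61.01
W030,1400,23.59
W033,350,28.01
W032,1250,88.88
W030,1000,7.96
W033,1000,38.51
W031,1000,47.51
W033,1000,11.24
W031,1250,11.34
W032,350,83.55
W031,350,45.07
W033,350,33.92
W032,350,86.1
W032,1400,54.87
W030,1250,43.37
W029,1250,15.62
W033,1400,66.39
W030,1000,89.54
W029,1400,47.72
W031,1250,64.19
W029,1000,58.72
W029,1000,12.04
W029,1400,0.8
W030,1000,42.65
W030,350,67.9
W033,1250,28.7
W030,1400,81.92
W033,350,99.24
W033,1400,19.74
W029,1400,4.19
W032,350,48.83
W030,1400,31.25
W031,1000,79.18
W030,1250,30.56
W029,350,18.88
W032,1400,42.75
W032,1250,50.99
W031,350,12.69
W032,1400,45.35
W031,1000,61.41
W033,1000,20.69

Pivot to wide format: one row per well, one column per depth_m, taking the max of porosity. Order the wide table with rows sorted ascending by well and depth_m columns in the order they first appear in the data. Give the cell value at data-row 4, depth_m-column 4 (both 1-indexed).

92.34

With rows sorted ascending by well, row 4 is well=W032. depth_m columns in first-appearance order: 350, 1250, 1400, 1000; column 4 is 1000.
Long rows with well=W032, depth_m=1000: max(92.34, 66.99, 81.71) = 92.34.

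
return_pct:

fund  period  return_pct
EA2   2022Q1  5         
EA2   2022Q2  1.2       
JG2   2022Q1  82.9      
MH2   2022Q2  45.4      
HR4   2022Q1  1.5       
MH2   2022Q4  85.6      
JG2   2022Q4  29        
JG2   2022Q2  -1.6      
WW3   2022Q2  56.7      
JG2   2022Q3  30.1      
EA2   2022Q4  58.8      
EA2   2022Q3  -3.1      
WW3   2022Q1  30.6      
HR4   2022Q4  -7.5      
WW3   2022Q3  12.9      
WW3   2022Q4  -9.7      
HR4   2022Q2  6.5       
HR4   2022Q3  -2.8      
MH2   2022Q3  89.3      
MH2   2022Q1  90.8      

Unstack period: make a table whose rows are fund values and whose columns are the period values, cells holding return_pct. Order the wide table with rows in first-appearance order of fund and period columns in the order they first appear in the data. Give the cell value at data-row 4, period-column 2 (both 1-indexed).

With rows in first-appearance order of fund, row 4 is fund=HR4. period columns in first-appearance order: 2022Q1, 2022Q2, 2022Q4, 2022Q3; column 2 is 2022Q2.
Long rows with fund=HR4, period=2022Q2: return_pct = 6.5.

6.5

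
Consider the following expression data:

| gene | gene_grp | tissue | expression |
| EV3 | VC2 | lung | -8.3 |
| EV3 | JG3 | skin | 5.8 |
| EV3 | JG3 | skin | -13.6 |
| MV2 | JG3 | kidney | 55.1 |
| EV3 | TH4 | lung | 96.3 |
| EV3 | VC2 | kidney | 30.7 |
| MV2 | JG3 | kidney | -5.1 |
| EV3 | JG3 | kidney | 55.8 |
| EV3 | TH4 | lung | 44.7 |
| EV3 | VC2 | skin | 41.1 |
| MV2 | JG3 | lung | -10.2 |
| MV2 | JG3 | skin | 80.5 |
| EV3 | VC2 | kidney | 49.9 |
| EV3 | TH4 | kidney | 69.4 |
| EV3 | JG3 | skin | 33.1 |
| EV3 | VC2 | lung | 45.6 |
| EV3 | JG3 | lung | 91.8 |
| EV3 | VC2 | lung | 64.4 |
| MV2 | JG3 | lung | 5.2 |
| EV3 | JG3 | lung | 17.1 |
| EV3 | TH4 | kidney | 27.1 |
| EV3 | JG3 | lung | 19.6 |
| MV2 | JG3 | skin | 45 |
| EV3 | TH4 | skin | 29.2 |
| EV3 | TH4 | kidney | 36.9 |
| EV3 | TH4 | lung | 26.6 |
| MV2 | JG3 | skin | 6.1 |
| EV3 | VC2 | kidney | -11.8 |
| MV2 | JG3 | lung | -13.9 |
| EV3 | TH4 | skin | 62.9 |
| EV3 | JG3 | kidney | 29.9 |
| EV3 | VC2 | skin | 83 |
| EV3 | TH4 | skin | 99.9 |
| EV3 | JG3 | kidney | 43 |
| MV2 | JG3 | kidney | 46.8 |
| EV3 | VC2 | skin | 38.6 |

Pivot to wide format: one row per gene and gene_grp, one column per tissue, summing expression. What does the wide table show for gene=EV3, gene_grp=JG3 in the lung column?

Rows with gene=EV3, gene_grp=JG3 and tissue=lung: expression values are 91.8, 17.1, 19.6.
91.8 + 17.1 + 19.6 = 128.5.

128.5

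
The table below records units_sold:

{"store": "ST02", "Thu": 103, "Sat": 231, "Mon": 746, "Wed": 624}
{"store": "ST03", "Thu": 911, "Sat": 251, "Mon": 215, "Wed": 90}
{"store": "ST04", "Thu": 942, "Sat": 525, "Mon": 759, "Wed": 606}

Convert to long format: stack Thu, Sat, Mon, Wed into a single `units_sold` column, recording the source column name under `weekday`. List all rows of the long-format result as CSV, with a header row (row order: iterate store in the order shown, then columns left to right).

Each (store, column) pair becomes one row: 3 × 4 = 12 rows.
For example, (ST02, Thu) → units_sold=103.

store,weekday,units_sold
ST02,Thu,103
ST02,Sat,231
ST02,Mon,746
ST02,Wed,624
ST03,Thu,911
ST03,Sat,251
ST03,Mon,215
ST03,Wed,90
ST04,Thu,942
ST04,Sat,525
ST04,Mon,759
ST04,Wed,606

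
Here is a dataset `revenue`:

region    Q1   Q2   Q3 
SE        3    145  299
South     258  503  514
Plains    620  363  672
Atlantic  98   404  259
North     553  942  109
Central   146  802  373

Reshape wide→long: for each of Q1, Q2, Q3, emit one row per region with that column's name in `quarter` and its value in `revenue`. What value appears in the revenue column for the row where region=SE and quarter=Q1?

Unpivoting turns each (region, wide-column) pair into one long row.
The wide cell at row SE, column Q1 holds 3, so the long row (SE, Q1) has revenue=3.

3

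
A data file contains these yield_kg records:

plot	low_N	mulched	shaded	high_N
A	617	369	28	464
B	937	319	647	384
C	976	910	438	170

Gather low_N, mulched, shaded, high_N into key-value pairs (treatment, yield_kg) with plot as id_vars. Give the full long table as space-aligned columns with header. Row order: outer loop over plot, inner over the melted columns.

plot  treatment  yield_kg
A     low_N      617     
A     mulched    369     
A     shaded     28      
A     high_N     464     
B     low_N      937     
B     mulched    319     
B     shaded     647     
B     high_N     384     
C     low_N      976     
C     mulched    910     
C     shaded     438     
C     high_N     170     

Each (plot, column) pair becomes one row: 3 × 4 = 12 rows.
For example, (A, low_N) → yield_kg=617.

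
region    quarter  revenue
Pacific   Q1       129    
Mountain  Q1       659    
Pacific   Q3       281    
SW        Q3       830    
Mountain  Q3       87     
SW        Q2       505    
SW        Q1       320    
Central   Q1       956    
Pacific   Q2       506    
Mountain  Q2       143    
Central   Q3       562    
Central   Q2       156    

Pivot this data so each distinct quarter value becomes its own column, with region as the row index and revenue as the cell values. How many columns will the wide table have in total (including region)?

1 column for region plus 3 distinct quarter values → 4 columns.

4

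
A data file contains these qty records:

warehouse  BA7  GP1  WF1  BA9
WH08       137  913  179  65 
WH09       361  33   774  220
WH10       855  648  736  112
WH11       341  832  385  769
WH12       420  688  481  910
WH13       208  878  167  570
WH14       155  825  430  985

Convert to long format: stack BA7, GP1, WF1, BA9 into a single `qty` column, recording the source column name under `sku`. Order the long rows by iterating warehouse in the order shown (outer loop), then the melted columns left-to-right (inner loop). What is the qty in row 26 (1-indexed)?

28 rows total (7 × 4). Row 26: index ⌊(26-1)/4⌋ = 6 into warehouse → WH14; (26-1) mod 4 = 1 into the melted columns → GP1.
So row 26 is (WH14, GP1, 825); qty = 825.

825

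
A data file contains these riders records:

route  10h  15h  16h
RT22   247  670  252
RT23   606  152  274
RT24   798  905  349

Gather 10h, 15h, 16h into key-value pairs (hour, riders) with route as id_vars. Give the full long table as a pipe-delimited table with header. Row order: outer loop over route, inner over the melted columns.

| route | hour | riders |
| RT22 | 10h | 247 |
| RT22 | 15h | 670 |
| RT22 | 16h | 252 |
| RT23 | 10h | 606 |
| RT23 | 15h | 152 |
| RT23 | 16h | 274 |
| RT24 | 10h | 798 |
| RT24 | 15h | 905 |
| RT24 | 16h | 349 |

Each (route, column) pair becomes one row: 3 × 3 = 9 rows.
For example, (RT22, 10h) → riders=247.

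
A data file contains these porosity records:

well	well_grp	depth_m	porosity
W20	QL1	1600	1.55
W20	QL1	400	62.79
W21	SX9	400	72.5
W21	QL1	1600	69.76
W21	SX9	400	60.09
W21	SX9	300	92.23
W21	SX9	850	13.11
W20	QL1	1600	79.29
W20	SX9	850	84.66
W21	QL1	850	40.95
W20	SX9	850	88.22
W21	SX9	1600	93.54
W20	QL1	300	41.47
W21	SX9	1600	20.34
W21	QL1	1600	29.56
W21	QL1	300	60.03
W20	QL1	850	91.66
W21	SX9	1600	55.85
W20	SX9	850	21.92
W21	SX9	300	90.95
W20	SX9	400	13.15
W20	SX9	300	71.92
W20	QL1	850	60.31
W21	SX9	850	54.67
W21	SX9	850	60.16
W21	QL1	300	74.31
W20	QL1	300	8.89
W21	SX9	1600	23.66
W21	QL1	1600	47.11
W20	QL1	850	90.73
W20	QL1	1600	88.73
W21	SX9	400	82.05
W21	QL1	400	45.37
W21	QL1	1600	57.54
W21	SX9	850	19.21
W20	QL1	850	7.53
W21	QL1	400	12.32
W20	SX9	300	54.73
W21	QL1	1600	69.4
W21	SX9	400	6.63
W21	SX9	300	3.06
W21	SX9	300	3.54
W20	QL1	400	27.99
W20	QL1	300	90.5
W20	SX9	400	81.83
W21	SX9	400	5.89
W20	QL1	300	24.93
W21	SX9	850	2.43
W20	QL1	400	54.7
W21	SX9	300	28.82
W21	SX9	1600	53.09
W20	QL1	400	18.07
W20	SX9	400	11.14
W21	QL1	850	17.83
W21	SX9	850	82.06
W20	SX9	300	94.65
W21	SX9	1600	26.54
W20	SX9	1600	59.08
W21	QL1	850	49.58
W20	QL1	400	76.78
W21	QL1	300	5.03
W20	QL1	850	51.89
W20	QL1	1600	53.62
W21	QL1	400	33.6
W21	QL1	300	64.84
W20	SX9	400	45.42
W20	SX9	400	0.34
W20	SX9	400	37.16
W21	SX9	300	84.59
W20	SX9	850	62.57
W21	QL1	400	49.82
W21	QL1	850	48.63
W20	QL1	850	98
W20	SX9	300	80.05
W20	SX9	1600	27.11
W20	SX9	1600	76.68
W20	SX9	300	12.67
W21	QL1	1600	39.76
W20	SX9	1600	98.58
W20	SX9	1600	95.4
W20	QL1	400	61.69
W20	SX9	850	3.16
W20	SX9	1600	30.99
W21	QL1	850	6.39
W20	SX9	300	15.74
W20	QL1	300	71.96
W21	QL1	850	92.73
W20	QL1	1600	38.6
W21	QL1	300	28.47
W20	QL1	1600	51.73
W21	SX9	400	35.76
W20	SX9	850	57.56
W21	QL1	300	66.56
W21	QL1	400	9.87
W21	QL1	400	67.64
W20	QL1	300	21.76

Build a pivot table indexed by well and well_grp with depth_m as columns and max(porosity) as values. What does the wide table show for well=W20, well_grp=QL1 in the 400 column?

76.78

Rows with well=W20, well_grp=QL1 and depth_m=400: porosity values are 62.79, 27.99, 54.7, 18.07, 76.78, 61.69.
max(62.79, 27.99, 54.7, 18.07, 76.78, 61.69) = 76.78.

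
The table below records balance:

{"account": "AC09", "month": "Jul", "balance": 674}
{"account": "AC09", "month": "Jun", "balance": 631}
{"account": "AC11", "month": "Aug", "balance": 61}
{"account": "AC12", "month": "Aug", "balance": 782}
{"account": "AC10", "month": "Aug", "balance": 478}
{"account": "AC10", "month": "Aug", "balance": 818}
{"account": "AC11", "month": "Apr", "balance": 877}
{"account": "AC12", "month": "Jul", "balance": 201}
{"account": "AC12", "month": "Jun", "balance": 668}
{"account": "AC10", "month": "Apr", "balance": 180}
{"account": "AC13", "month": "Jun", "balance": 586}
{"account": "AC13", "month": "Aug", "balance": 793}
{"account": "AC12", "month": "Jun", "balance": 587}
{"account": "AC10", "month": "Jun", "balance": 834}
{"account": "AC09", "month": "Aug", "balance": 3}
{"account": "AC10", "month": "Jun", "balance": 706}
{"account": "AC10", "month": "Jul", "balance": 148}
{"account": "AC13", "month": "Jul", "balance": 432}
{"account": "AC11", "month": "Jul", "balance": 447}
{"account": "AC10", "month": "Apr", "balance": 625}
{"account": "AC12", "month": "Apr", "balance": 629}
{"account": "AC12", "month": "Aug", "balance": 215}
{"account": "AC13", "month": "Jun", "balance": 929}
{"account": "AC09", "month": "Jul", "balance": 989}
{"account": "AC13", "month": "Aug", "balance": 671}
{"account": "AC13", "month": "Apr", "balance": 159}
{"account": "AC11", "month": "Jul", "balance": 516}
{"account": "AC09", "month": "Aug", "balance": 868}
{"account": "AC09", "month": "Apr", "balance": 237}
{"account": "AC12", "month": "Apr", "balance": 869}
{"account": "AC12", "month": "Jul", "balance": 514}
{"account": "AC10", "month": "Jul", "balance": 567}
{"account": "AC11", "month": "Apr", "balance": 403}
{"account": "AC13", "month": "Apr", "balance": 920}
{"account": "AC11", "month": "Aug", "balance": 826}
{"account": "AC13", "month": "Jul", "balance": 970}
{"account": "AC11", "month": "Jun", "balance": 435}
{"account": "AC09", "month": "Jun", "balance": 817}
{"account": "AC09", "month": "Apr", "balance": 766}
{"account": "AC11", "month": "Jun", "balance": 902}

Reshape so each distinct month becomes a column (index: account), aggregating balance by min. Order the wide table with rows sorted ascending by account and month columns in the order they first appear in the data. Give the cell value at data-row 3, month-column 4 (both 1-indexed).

With rows sorted ascending by account, row 3 is account=AC11. month columns in first-appearance order: Jul, Jun, Aug, Apr; column 4 is Apr.
Long rows with account=AC11, month=Apr: min(877, 403) = 403.

403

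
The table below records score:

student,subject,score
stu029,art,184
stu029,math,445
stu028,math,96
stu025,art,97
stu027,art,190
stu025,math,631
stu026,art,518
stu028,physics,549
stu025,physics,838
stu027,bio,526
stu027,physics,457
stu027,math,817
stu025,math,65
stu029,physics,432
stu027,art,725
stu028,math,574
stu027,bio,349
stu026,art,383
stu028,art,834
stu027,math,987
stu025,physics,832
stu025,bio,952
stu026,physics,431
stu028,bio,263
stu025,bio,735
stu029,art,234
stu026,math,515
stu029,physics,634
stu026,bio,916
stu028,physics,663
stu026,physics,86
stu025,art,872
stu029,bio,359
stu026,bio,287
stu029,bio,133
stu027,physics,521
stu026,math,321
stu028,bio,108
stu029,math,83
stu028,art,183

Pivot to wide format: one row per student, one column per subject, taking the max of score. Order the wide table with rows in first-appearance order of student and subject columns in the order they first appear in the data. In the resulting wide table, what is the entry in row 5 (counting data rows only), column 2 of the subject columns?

515

With rows in first-appearance order of student, row 5 is student=stu026. subject columns in first-appearance order: art, math, physics, bio; column 2 is math.
Long rows with student=stu026, subject=math: max(515, 321) = 515.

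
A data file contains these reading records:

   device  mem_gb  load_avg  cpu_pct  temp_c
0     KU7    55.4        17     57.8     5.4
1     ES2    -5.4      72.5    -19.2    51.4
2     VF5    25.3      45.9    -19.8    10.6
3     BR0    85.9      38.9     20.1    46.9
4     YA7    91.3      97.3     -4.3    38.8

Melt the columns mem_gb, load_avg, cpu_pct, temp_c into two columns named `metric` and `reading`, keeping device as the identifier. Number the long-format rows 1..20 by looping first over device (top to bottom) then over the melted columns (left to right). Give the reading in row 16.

20 rows total (5 × 4). Row 16: index ⌊(16-1)/4⌋ = 3 into device → BR0; (16-1) mod 4 = 3 into the melted columns → temp_c.
So row 16 is (BR0, temp_c, 46.9); reading = 46.9.

46.9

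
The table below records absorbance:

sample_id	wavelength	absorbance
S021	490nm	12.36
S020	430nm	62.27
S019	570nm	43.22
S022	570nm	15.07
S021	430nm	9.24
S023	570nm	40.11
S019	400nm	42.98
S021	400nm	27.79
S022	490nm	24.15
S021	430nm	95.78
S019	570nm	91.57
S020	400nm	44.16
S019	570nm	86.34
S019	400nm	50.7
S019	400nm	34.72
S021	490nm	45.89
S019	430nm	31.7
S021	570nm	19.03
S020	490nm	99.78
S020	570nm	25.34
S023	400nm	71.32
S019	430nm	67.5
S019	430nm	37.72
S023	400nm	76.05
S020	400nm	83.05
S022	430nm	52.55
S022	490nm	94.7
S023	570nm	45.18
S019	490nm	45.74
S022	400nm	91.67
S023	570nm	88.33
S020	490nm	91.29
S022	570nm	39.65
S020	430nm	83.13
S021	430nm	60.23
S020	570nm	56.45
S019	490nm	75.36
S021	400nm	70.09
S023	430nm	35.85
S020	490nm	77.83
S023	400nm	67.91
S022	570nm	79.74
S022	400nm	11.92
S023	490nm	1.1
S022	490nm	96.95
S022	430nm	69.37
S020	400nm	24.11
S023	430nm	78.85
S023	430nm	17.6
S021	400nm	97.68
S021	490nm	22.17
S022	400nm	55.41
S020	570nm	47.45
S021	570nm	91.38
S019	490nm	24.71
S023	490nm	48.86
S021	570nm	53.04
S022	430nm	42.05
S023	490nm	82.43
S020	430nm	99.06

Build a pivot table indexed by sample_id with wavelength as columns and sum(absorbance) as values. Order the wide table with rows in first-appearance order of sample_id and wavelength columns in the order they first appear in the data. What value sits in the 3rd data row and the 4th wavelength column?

With rows in first-appearance order of sample_id, row 3 is sample_id=S019. wavelength columns in first-appearance order: 490nm, 430nm, 570nm, 400nm; column 4 is 400nm.
Long rows with sample_id=S019, wavelength=400nm: 42.98 + 50.7 + 34.72 = 128.40.

128.40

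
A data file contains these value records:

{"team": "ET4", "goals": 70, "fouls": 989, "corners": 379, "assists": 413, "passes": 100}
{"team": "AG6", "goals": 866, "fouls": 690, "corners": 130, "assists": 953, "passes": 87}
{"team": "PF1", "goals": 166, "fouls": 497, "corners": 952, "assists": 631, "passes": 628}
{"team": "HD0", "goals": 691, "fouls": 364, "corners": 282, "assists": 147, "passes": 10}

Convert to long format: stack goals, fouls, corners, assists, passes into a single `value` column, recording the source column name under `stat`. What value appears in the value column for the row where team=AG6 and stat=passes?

Unpivoting turns each (team, wide-column) pair into one long row.
The wide cell at row AG6, column passes holds 87, so the long row (AG6, passes) has value=87.

87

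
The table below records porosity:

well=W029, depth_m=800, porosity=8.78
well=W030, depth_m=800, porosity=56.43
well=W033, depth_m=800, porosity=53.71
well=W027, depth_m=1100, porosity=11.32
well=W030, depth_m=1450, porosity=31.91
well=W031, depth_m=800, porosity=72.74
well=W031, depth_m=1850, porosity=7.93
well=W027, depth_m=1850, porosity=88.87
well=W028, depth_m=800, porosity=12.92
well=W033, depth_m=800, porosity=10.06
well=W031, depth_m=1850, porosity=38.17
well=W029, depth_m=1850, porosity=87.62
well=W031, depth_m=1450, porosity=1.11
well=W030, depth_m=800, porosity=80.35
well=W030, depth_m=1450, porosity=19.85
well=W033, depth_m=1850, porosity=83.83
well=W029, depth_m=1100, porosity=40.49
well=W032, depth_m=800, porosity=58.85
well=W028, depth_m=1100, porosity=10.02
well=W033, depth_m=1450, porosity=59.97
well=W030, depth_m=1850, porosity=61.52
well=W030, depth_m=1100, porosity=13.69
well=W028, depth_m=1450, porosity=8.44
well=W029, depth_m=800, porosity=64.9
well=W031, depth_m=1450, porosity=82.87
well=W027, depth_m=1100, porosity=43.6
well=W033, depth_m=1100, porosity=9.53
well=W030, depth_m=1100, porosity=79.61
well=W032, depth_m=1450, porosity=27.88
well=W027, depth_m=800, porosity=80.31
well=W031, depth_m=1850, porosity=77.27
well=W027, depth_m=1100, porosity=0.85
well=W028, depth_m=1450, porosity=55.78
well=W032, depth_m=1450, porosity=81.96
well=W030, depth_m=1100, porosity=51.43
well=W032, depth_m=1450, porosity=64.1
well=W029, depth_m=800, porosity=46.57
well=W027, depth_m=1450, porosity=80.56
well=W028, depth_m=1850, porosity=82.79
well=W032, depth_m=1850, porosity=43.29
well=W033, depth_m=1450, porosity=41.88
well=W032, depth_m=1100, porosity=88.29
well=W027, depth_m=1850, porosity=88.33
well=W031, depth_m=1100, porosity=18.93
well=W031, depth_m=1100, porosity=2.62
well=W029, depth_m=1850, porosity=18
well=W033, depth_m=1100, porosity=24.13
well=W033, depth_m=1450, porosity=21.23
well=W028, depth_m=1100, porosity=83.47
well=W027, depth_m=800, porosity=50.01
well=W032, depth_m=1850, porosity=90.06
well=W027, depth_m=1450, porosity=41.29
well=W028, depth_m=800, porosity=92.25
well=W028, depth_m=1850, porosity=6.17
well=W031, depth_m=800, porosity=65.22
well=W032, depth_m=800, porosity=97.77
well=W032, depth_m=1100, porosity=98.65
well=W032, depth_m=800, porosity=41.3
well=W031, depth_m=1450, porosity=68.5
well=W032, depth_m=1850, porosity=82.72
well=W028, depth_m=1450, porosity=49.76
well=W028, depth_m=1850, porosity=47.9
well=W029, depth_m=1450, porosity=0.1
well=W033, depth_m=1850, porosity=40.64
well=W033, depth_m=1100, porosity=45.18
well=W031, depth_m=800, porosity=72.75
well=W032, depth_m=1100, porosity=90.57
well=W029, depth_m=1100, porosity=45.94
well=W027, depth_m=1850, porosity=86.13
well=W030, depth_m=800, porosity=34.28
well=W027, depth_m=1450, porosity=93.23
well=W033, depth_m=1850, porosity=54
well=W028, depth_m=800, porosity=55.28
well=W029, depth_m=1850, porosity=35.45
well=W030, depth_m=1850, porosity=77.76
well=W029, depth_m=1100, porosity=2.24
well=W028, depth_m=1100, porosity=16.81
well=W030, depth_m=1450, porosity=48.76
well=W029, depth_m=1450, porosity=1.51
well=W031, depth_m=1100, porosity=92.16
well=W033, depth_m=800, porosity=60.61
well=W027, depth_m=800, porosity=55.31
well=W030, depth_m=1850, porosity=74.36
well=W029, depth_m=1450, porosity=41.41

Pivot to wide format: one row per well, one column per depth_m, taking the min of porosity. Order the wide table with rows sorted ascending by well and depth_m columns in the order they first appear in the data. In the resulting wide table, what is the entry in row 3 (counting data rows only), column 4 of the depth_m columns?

18

With rows sorted ascending by well, row 3 is well=W029. depth_m columns in first-appearance order: 800, 1100, 1450, 1850; column 4 is 1850.
Long rows with well=W029, depth_m=1850: min(87.62, 18, 35.45) = 18.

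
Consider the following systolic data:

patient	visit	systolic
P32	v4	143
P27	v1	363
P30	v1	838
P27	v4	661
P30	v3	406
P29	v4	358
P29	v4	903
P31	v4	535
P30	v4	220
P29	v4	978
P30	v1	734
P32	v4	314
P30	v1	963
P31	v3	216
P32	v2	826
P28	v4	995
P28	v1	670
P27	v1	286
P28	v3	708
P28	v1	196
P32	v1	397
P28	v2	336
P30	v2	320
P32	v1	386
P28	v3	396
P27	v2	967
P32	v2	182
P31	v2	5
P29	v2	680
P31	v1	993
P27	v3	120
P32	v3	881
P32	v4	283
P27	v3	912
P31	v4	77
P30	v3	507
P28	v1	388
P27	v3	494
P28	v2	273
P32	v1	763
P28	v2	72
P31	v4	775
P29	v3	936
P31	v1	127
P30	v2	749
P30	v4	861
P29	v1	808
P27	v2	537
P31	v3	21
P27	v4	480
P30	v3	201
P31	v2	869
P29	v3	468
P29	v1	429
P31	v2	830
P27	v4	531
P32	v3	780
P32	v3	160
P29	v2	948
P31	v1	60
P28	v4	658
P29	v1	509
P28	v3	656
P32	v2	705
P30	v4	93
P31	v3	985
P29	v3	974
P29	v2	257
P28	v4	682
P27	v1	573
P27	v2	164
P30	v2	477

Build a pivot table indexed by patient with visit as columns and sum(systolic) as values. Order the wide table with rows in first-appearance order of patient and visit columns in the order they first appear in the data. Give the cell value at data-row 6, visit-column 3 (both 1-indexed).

1760

With rows in first-appearance order of patient, row 6 is patient=P28. visit columns in first-appearance order: v4, v1, v3, v2; column 3 is v3.
Long rows with patient=P28, visit=v3: 708 + 396 + 656 = 1760.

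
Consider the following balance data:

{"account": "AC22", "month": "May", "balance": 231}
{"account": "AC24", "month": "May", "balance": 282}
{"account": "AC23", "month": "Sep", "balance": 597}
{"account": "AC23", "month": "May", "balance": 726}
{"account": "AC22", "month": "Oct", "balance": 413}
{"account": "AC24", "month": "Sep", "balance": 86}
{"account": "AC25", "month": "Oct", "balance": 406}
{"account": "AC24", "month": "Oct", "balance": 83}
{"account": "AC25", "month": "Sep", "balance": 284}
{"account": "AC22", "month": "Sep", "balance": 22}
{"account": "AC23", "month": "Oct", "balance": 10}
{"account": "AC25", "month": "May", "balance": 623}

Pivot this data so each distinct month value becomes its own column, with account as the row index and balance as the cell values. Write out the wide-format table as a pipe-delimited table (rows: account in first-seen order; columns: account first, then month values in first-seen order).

Columns: account plus the 3 distinct month values (May, Sep, Oct).
For example, row AC22 column May takes balance=231 from the long row (AC22, May).

| account | May | Sep | Oct |
| AC22 | 231 | 22 | 413 |
| AC24 | 282 | 86 | 83 |
| AC23 | 726 | 597 | 10 |
| AC25 | 623 | 284 | 406 |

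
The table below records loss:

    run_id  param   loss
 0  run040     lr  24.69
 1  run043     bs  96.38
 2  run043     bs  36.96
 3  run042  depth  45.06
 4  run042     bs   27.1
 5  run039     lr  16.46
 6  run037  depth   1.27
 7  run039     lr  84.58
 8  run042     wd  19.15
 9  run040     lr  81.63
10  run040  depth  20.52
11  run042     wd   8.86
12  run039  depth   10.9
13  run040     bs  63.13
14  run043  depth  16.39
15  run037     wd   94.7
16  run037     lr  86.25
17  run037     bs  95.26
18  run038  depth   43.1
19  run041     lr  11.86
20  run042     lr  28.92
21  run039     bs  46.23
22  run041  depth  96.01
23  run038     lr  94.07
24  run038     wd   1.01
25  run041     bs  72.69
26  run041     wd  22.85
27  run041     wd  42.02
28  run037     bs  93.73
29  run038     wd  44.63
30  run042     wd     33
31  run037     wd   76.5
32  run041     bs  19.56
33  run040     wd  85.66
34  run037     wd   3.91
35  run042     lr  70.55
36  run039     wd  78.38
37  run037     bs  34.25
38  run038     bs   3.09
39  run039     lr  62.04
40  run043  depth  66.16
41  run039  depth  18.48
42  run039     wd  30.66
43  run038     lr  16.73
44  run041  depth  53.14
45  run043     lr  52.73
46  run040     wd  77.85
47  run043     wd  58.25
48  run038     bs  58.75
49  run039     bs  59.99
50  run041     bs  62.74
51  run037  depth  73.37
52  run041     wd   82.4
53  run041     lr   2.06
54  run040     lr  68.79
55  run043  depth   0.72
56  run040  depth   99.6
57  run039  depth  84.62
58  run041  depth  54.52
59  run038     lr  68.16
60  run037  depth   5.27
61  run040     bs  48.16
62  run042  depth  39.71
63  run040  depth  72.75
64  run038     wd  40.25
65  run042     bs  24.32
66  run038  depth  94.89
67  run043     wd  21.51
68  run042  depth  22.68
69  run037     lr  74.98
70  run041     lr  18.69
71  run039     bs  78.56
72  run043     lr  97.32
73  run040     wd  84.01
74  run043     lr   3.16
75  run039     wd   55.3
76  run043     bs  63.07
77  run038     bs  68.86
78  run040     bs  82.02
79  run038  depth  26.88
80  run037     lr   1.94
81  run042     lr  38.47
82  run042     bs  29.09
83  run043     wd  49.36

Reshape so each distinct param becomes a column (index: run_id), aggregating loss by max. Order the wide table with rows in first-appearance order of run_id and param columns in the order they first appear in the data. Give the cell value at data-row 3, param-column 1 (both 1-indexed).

With rows in first-appearance order of run_id, row 3 is run_id=run042. param columns in first-appearance order: lr, bs, depth, wd; column 1 is lr.
Long rows with run_id=run042, param=lr: max(28.92, 70.55, 38.47) = 70.55.

70.55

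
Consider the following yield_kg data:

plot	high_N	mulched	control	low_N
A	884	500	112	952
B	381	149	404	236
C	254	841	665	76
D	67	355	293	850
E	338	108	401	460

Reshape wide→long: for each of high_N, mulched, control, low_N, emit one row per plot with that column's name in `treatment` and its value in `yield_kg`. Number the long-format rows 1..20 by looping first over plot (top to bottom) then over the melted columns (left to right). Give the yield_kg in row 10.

841

20 rows total (5 × 4). Row 10: index ⌊(10-1)/4⌋ = 2 into plot → C; (10-1) mod 4 = 1 into the melted columns → mulched.
So row 10 is (C, mulched, 841); yield_kg = 841.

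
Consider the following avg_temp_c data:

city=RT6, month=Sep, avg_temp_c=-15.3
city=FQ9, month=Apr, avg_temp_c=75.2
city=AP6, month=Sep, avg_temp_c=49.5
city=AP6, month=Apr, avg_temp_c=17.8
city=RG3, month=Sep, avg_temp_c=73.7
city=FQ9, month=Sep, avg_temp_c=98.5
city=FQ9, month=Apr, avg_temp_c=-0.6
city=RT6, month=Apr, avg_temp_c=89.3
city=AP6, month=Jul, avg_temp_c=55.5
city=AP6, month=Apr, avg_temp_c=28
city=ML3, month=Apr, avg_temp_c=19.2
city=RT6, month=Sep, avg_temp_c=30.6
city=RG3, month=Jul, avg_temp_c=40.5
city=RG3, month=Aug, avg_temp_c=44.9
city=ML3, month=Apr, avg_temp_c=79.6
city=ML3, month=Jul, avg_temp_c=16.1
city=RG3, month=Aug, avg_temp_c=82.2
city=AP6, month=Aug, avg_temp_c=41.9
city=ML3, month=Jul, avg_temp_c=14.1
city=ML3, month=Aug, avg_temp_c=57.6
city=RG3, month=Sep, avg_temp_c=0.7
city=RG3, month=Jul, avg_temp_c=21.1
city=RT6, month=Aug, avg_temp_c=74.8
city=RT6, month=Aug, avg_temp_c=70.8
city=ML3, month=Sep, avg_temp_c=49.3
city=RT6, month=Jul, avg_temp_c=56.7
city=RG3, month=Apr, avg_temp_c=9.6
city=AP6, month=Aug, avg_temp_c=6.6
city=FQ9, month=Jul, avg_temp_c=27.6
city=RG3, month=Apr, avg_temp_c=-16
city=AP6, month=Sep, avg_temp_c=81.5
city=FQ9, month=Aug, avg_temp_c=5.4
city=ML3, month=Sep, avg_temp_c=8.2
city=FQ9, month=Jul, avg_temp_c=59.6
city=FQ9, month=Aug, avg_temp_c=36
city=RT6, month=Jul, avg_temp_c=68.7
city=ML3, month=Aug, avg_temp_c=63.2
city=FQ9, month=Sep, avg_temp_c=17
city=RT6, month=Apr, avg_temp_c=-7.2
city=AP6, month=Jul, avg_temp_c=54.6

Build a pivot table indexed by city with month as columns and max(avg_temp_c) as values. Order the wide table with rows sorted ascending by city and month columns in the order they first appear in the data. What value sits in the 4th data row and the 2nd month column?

9.6

With rows sorted ascending by city, row 4 is city=RG3. month columns in first-appearance order: Sep, Apr, Jul, Aug; column 2 is Apr.
Long rows with city=RG3, month=Apr: max(9.6, -16) = 9.6.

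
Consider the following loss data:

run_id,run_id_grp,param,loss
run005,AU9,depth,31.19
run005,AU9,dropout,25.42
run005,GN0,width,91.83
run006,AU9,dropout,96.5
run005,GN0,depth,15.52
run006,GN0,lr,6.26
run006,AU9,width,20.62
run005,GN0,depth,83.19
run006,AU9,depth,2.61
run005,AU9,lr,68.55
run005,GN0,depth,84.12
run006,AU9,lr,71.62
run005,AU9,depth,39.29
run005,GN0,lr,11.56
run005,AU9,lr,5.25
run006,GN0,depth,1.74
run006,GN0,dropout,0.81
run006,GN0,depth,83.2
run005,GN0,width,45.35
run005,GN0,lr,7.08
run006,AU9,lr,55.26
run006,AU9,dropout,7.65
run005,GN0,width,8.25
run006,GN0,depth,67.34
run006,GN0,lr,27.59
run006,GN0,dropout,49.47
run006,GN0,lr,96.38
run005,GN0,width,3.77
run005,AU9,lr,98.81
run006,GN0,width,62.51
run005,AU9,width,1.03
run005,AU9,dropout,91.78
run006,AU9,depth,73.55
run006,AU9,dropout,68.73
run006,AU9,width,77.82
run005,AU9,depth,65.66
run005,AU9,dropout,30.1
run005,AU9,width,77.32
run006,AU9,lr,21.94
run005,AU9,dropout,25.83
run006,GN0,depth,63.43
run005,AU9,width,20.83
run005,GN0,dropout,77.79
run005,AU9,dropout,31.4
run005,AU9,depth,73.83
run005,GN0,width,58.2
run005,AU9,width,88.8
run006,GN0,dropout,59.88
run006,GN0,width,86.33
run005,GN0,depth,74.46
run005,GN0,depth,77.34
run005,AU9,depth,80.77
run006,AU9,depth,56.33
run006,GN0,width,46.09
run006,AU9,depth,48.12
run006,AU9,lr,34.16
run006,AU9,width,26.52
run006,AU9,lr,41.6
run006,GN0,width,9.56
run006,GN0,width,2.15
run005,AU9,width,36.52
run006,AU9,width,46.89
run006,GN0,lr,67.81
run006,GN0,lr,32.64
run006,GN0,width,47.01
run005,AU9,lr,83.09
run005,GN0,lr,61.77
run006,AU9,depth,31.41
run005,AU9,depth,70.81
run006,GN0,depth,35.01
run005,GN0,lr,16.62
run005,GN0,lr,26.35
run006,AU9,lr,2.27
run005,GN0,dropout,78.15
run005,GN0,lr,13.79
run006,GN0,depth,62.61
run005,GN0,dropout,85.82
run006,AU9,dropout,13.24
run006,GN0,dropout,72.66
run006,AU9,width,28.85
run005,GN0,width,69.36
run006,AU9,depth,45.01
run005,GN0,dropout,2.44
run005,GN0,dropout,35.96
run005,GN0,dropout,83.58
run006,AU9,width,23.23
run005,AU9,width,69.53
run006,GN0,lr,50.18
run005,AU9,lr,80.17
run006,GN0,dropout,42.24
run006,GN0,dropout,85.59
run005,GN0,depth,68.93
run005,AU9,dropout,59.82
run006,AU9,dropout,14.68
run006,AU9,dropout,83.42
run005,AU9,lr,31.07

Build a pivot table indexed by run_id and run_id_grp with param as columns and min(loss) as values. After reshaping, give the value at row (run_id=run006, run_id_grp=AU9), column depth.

Rows with run_id=run006, run_id_grp=AU9 and param=depth: loss values are 2.61, 73.55, 56.33, 48.12, 31.41, 45.01.
min(2.61, 73.55, 56.33, 48.12, 31.41, 45.01) = 2.61.

2.61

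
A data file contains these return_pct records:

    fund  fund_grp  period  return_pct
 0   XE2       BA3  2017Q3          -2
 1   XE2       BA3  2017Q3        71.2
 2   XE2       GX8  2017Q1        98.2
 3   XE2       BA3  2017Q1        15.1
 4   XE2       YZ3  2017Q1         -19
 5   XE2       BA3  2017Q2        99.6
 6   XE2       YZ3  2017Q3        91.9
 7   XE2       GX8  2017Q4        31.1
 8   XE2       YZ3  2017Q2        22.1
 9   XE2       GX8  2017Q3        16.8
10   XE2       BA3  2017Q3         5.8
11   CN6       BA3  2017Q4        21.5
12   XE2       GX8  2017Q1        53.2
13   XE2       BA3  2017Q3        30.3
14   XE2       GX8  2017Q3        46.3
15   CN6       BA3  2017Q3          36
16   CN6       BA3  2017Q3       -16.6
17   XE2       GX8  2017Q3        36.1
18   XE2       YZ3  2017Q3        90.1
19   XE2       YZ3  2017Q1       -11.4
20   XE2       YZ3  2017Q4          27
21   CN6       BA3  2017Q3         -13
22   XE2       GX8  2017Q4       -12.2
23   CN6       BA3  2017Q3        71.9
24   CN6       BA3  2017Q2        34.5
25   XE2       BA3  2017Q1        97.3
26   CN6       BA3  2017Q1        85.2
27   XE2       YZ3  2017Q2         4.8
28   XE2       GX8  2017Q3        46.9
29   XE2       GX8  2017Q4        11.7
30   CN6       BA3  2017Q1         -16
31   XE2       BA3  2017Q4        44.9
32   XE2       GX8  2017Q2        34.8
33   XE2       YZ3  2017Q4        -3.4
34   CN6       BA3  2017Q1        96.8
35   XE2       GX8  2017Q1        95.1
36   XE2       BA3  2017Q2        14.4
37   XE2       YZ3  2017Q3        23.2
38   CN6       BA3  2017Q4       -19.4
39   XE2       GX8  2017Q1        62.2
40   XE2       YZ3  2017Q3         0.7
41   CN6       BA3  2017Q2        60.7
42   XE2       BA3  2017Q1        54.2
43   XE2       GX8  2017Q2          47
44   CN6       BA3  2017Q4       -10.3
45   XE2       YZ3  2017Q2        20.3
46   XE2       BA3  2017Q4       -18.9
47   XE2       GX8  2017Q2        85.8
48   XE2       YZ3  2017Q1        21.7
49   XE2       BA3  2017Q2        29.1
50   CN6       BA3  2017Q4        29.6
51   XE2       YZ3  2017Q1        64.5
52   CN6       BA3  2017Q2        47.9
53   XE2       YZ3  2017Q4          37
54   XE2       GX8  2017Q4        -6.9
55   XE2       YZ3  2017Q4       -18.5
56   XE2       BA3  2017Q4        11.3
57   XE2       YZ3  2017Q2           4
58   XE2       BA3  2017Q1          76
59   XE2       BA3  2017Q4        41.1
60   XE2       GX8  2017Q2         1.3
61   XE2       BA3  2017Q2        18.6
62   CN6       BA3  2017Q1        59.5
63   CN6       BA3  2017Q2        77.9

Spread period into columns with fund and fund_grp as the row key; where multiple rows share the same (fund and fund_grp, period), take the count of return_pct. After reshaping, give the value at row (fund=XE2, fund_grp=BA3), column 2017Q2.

Rows with fund=XE2, fund_grp=BA3 and period=2017Q2: return_pct values are 99.6, 14.4, 29.1, 18.6.
4 rows match — count = 4.

4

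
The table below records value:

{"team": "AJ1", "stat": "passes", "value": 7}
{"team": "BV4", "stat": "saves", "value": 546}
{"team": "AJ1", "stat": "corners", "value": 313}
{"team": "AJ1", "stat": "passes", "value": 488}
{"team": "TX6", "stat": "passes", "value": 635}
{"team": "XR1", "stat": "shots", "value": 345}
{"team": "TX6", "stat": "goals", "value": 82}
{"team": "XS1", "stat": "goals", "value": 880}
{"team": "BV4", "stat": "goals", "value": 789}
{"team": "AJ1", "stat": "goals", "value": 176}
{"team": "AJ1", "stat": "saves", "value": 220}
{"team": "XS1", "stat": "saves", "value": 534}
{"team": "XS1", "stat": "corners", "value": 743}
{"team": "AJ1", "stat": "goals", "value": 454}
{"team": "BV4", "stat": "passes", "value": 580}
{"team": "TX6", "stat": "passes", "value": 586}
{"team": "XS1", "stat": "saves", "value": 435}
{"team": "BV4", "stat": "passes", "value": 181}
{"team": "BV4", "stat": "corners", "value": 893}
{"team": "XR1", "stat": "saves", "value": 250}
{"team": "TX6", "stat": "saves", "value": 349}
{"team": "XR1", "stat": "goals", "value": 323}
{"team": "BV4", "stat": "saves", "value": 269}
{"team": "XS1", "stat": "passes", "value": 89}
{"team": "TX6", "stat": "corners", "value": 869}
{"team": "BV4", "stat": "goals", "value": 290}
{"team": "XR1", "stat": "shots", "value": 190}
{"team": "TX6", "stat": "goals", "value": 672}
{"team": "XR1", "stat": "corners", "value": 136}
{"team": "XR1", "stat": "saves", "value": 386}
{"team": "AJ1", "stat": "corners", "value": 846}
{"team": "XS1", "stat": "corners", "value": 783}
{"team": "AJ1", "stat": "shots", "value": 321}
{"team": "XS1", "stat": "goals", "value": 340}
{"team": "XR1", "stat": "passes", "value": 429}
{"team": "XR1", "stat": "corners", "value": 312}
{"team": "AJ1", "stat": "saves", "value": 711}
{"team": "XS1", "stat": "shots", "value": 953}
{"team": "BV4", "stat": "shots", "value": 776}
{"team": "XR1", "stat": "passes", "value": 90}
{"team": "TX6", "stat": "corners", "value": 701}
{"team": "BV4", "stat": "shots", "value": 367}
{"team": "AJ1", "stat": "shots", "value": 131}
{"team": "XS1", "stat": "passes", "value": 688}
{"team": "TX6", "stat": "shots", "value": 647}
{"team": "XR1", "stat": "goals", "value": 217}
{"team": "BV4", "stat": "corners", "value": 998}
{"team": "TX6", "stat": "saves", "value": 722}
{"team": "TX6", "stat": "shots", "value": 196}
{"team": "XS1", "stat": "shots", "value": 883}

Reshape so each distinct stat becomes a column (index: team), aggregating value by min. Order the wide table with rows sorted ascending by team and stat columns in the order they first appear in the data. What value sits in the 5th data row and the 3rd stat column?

With rows sorted ascending by team, row 5 is team=XS1. stat columns in first-appearance order: passes, saves, corners, shots, goals; column 3 is corners.
Long rows with team=XS1, stat=corners: min(743, 783) = 743.

743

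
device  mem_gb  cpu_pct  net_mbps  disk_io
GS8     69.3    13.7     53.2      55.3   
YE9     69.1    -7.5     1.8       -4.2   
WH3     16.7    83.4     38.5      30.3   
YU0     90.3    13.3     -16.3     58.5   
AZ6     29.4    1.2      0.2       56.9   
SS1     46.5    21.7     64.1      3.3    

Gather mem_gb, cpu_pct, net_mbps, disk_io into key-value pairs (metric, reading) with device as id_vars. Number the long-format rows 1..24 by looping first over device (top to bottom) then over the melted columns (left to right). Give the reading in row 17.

29.4

24 rows total (6 × 4). Row 17: index ⌊(17-1)/4⌋ = 4 into device → AZ6; (17-1) mod 4 = 0 into the melted columns → mem_gb.
So row 17 is (AZ6, mem_gb, 29.4); reading = 29.4.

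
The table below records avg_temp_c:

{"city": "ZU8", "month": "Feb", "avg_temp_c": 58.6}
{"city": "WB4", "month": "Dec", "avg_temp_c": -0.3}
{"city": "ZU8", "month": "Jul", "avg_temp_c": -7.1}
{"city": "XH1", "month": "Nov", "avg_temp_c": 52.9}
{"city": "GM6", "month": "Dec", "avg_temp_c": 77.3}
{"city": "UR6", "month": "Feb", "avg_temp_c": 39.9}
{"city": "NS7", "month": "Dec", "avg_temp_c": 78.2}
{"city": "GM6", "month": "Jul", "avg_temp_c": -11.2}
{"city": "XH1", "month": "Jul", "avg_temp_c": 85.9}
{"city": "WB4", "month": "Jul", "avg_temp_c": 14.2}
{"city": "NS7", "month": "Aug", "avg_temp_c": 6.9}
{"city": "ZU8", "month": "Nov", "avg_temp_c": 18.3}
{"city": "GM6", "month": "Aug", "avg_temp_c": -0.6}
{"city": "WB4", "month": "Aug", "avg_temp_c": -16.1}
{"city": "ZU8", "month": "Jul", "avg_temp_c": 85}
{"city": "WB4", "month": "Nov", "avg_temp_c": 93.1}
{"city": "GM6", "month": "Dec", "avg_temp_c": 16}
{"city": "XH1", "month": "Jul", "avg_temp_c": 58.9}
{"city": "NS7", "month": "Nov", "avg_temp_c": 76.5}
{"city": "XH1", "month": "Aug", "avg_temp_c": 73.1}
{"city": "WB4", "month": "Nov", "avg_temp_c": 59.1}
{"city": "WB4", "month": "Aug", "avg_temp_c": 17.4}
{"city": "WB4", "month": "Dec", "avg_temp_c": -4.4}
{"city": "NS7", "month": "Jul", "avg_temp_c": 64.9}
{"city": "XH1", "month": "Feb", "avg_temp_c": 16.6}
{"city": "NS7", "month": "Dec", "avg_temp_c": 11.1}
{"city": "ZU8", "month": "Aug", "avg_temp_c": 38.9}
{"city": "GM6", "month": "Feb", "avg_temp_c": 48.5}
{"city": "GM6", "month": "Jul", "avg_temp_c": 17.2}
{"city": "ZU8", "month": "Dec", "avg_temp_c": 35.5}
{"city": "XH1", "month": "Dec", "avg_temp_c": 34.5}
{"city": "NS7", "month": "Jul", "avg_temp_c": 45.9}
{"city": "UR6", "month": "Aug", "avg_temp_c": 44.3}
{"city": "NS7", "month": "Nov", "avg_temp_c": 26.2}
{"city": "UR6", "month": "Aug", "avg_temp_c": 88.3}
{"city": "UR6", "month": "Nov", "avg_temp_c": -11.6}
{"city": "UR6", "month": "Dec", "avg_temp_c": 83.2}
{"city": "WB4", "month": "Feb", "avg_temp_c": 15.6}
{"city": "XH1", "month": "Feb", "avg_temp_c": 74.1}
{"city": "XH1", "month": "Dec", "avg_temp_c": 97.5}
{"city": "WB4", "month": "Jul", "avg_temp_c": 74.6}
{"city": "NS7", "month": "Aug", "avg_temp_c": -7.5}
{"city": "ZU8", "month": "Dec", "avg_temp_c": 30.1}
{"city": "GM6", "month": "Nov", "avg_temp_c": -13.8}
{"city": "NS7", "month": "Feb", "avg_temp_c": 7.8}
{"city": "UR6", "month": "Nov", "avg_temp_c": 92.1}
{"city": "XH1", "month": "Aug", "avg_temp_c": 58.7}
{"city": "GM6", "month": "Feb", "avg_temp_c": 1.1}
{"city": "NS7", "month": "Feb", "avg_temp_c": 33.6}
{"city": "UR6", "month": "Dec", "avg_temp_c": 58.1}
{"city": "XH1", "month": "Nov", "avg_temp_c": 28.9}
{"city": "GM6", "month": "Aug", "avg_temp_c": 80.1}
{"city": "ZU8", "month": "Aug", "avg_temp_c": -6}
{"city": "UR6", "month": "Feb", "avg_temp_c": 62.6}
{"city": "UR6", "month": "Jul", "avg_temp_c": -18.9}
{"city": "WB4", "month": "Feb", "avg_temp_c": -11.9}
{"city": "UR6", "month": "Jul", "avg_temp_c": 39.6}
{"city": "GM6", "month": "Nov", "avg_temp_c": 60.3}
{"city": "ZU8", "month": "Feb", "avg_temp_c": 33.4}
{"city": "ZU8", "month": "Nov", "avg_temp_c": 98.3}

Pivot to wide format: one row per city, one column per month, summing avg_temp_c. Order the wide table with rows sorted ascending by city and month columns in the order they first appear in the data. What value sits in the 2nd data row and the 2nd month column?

With rows sorted ascending by city, row 2 is city=NS7. month columns in first-appearance order: Feb, Dec, Jul, Nov, Aug; column 2 is Dec.
Long rows with city=NS7, month=Dec: 78.2 + 11.1 = 89.3.

89.3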